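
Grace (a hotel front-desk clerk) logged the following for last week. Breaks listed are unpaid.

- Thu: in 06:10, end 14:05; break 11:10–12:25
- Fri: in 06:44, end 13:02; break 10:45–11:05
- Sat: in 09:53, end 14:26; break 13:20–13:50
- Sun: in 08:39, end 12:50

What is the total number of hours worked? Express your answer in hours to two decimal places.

20.87 hours

Thu: 06:10–14:05 = 7 h 55 min; less 75 min break → 6 h 40 min
Fri: 06:44–13:02 = 6 h 18 min; less 20 min break → 5 h 58 min
Sat: 09:53–14:26 = 4 h 33 min; less 30 min break → 4 h 3 min
Sun: 08:39–12:50 = 4 h 11 min
Total: 6 h 40 min + 5 h 58 min + 4 h 3 min + 4 h 11 min = 20 h 52 min.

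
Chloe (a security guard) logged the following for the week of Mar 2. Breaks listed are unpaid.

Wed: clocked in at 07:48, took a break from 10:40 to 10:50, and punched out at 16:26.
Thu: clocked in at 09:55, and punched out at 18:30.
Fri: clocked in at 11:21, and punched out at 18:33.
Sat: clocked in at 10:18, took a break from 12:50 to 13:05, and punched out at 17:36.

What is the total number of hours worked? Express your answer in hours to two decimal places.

31.30 hours

Wed: 07:48–16:26 = 8 h 38 min; less 10 min break → 8 h 28 min
Thu: 09:55–18:30 = 8 h 35 min
Fri: 11:21–18:33 = 7 h 12 min
Sat: 10:18–17:36 = 7 h 18 min; less 15 min break → 7 h 3 min
Total: 8 h 28 min + 8 h 35 min + 7 h 12 min + 7 h 3 min = 31 h 18 min.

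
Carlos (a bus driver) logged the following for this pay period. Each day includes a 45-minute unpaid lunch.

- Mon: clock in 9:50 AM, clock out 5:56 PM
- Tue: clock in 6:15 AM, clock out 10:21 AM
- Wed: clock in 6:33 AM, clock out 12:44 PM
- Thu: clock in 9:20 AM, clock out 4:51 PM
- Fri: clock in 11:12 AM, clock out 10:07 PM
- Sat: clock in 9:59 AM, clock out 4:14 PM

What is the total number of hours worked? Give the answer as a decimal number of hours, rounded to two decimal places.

38.57 hours

Mon: 9:50 AM–5:56 PM = 8 h 6 min; less 45 min break → 7 h 21 min
Tue: 6:15 AM–10:21 AM = 4 h 6 min; less 45 min break → 3 h 21 min
Wed: 6:33 AM–12:44 PM = 6 h 11 min; less 45 min break → 5 h 26 min
Thu: 9:20 AM–4:51 PM = 7 h 31 min; less 45 min break → 6 h 46 min
Fri: 11:12 AM–10:07 PM = 10 h 55 min; less 45 min break → 10 h 10 min
Sat: 9:59 AM–4:14 PM = 6 h 15 min; less 45 min break → 5 h 30 min
Total: 7 h 21 min + 3 h 21 min + 5 h 26 min + 6 h 46 min + 10 h 10 min + 5 h 30 min = 38 h 34 min.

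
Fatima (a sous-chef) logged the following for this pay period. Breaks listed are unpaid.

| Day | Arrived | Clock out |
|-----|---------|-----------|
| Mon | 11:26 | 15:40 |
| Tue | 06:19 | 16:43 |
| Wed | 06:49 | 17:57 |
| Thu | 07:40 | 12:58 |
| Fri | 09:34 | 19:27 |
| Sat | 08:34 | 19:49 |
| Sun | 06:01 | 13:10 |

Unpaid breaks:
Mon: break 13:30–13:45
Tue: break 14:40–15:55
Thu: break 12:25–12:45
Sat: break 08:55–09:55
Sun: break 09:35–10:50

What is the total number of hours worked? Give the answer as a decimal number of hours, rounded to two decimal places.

Mon: 11:26–15:40 = 4 h 14 min; less 15 min break → 3 h 59 min
Tue: 06:19–16:43 = 10 h 24 min; less 75 min break → 9 h 9 min
Wed: 06:49–17:57 = 11 h 8 min
Thu: 07:40–12:58 = 5 h 18 min; less 20 min break → 4 h 58 min
Fri: 09:34–19:27 = 9 h 53 min
Sat: 08:34–19:49 = 11 h 15 min; less 60 min break → 10 h 15 min
Sun: 06:01–13:10 = 7 h 9 min; less 75 min break → 5 h 54 min
Total: 3 h 59 min + 9 h 9 min + 11 h 8 min + 4 h 58 min + 9 h 53 min + 10 h 15 min + 5 h 54 min = 55 h 16 min.

55.27 hours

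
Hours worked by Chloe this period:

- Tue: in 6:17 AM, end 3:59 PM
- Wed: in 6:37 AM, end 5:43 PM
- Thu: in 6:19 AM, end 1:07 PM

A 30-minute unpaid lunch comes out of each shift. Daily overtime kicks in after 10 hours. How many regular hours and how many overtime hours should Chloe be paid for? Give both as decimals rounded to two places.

Regular 25.50 hours, overtime 0.60 hours

Tue: 6:17 AM–3:59 PM = 9 h 42 min; less 30 min break → 9 h 12 min
Wed: 6:37 AM–5:43 PM = 11 h 6 min; less 30 min break → 10 h 36 min
Thu: 6:19 AM–1:07 PM = 6 h 48 min; less 30 min break → 6 h 18 min
Tue reg 9 h 12 min / OT 0 h 0 min; Wed reg 10 h 0 min / OT 0 h 36 min; Thu reg 6 h 18 min / OT 0 h 0 min.
Totals: regular 25 h 30 min, overtime 0 h 36 min.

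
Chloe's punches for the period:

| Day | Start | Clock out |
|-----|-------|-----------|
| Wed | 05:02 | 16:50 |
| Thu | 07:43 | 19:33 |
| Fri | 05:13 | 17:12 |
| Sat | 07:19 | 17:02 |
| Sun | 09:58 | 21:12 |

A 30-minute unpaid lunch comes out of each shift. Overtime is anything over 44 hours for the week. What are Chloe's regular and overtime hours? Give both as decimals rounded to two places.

Regular 44.00 hours, overtime 10.07 hours

Wed: 05:02–16:50 = 11 h 48 min; less 30 min break → 11 h 18 min
Thu: 07:43–19:33 = 11 h 50 min; less 30 min break → 11 h 20 min
Fri: 05:13–17:12 = 11 h 59 min; less 30 min break → 11 h 29 min
Sat: 07:19–17:02 = 9 h 43 min; less 30 min break → 9 h 13 min
Sun: 09:58–21:12 = 11 h 14 min; less 30 min break → 10 h 44 min
Total worked: 54 h 4 min = 54.07 h.
Threshold 44 h → overtime 10 h 4 min, regular 44 h 0 min.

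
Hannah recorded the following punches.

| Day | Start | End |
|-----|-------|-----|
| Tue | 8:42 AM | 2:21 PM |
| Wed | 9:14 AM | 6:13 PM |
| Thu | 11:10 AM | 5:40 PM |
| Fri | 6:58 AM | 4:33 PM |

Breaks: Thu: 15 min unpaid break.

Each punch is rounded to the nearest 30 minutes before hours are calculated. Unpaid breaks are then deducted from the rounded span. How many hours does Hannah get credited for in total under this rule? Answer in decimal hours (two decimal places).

Tue: in 8:42 AM→8:30 AM, out 2:21 PM→2:30 PM; 6 h 0 min
Wed: in 9:14 AM→9:00 AM, out 6:13 PM→6:00 PM; 9 h 0 min
Thu: in 11:10 AM→11:00 AM, out 5:40 PM→5:30 PM; 6 h 30 min − 15 min = 6 h 15 min
Fri: in 6:58 AM→7:00 AM, out 4:33 PM→4:30 PM; 9 h 30 min
Total credited: 30 h 45 min.

30.75 hours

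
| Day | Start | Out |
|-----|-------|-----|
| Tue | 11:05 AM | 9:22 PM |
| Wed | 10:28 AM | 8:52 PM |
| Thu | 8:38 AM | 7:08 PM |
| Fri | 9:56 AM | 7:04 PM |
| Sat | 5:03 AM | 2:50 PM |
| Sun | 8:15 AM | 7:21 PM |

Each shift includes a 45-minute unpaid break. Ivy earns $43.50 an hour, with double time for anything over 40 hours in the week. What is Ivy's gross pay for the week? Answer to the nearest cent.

Tue: 11:05 AM–9:22 PM = 10 h 17 min; less 45 min break → 9 h 32 min
Wed: 10:28 AM–8:52 PM = 10 h 24 min; less 45 min break → 9 h 39 min
Thu: 8:38 AM–7:08 PM = 10 h 30 min; less 45 min break → 9 h 45 min
Fri: 9:56 AM–7:04 PM = 9 h 8 min; less 45 min break → 8 h 23 min
Sat: 5:03 AM–2:50 PM = 9 h 47 min; less 45 min break → 9 h 2 min
Sun: 8:15 AM–7:21 PM = 11 h 6 min; less 45 min break → 10 h 21 min
Total worked: 56 h 42 min = 3402 min.
Regular 40 h 0 min = 2400 min at $43.50/h; overtime 16 h 42 min = 1002 min at $87.00/h.
Pay = (2400 × $43.50 + 1002 × $87.00) ÷ 60 = $3192.90.

$3192.90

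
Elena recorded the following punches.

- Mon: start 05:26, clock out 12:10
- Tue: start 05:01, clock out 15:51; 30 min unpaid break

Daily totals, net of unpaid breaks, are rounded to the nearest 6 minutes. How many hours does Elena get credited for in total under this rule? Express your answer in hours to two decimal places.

Mon: 05:26–12:10 = 6 h 44 min → rounds to 6 h 42 min
Tue: 05:01–15:51 = 10 h 50 min − 30 min = 10 h 20 min → rounds to 10 h 18 min
Total credited: 17 h 0 min.

17.00 hours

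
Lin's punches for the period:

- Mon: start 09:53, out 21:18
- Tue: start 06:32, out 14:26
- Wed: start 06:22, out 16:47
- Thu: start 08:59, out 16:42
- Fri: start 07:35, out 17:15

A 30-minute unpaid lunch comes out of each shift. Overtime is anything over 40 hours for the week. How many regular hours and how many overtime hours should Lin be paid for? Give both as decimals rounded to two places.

Mon: 09:53–21:18 = 11 h 25 min; less 30 min break → 10 h 55 min
Tue: 06:32–14:26 = 7 h 54 min; less 30 min break → 7 h 24 min
Wed: 06:22–16:47 = 10 h 25 min; less 30 min break → 9 h 55 min
Thu: 08:59–16:42 = 7 h 43 min; less 30 min break → 7 h 13 min
Fri: 07:35–17:15 = 9 h 40 min; less 30 min break → 9 h 10 min
Total worked: 44 h 37 min = 44.62 h.
Threshold 40 h → overtime 4 h 37 min, regular 40 h 0 min.

Regular 40.00 hours, overtime 4.62 hours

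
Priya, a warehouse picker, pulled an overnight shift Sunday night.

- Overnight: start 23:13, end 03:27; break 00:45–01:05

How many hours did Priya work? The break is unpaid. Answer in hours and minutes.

3 h 54 min

Overnight: 23:13 → midnight = 0 h 47 min; midnight → 03:27 = 3 h 27 min; span 4 h 14 min; less 20 min break → 3 h 54 min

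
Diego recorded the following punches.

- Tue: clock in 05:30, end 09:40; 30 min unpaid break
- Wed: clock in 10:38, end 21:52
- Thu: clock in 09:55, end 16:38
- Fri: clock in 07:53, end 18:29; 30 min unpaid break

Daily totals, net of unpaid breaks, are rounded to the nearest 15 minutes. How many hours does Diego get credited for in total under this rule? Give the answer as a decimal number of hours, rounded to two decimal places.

Tue: 05:30–09:40 = 4 h 10 min − 30 min = 3 h 40 min → rounds to 3 h 45 min
Wed: 10:38–21:52 = 11 h 14 min → rounds to 11 h 15 min
Thu: 09:55–16:38 = 6 h 43 min → rounds to 6 h 45 min
Fri: 07:53–18:29 = 10 h 36 min − 30 min = 10 h 6 min → rounds to 10 h 0 min
Total credited: 31 h 45 min.

31.75 hours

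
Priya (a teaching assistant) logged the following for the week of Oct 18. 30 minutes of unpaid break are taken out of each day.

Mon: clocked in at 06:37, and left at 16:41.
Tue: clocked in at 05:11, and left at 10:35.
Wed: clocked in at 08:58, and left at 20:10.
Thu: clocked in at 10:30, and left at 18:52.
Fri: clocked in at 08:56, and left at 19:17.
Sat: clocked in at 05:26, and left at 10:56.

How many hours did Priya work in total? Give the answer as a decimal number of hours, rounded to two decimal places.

Mon: 06:37–16:41 = 10 h 4 min; less 30 min break → 9 h 34 min
Tue: 05:11–10:35 = 5 h 24 min; less 30 min break → 4 h 54 min
Wed: 08:58–20:10 = 11 h 12 min; less 30 min break → 10 h 42 min
Thu: 10:30–18:52 = 8 h 22 min; less 30 min break → 7 h 52 min
Fri: 08:56–19:17 = 10 h 21 min; less 30 min break → 9 h 51 min
Sat: 05:26–10:56 = 5 h 30 min; less 30 min break → 5 h 0 min
Total: 9 h 34 min + 4 h 54 min + 10 h 42 min + 7 h 52 min + 9 h 51 min + 5 h 0 min = 47 h 53 min.

47.88 hours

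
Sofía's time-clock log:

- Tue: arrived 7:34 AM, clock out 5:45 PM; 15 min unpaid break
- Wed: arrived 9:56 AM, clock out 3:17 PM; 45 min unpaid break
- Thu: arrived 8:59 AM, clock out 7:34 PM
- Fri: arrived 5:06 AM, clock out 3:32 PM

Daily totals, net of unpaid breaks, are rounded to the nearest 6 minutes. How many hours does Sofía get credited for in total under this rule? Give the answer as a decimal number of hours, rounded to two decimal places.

Tue: 7:34 AM–5:45 PM = 10 h 11 min − 15 min = 9 h 56 min → rounds to 9 h 54 min
Wed: 9:56 AM–3:17 PM = 5 h 21 min − 45 min = 4 h 36 min → rounds to 4 h 36 min
Thu: 8:59 AM–7:34 PM = 10 h 35 min → rounds to 10 h 36 min
Fri: 5:06 AM–3:32 PM = 10 h 26 min → rounds to 10 h 24 min
Total credited: 35 h 30 min.

35.50 hours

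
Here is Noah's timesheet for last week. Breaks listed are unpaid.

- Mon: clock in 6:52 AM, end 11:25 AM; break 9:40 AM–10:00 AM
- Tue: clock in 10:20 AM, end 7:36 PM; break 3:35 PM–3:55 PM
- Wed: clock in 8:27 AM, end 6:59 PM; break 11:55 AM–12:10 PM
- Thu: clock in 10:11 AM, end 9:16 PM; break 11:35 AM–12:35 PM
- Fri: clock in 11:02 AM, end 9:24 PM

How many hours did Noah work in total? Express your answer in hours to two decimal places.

43.88 hours

Mon: 6:52 AM–11:25 AM = 4 h 33 min; less 20 min break → 4 h 13 min
Tue: 10:20 AM–7:36 PM = 9 h 16 min; less 20 min break → 8 h 56 min
Wed: 8:27 AM–6:59 PM = 10 h 32 min; less 15 min break → 10 h 17 min
Thu: 10:11 AM–9:16 PM = 11 h 5 min; less 60 min break → 10 h 5 min
Fri: 11:02 AM–9:24 PM = 10 h 22 min
Total: 4 h 13 min + 8 h 56 min + 10 h 17 min + 10 h 5 min + 10 h 22 min = 43 h 53 min.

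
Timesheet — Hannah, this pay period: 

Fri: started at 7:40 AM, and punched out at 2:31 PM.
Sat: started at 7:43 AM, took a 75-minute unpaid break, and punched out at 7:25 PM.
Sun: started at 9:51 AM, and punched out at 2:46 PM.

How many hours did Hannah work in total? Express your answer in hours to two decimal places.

Fri: 7:40 AM–2:31 PM = 6 h 51 min
Sat: 7:43 AM–7:25 PM = 11 h 42 min; less 75 min break → 10 h 27 min
Sun: 9:51 AM–2:46 PM = 4 h 55 min
Total: 6 h 51 min + 10 h 27 min + 4 h 55 min = 22 h 13 min.

22.22 hours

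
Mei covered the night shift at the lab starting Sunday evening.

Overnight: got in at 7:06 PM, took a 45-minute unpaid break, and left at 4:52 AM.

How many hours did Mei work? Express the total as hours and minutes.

Overnight: 7:06 PM → midnight = 4 h 54 min; midnight → 4:52 AM = 4 h 52 min; span 9 h 46 min; less 45 min break → 9 h 1 min

9 h 1 min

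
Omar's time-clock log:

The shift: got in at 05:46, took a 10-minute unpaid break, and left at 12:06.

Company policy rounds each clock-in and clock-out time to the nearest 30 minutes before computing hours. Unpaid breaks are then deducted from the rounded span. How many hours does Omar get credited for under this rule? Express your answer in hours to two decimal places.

The shift: in 05:46→06:00, out 12:06→12:00; 6 h 0 min − 10 min = 5 h 50 min

5.83 hours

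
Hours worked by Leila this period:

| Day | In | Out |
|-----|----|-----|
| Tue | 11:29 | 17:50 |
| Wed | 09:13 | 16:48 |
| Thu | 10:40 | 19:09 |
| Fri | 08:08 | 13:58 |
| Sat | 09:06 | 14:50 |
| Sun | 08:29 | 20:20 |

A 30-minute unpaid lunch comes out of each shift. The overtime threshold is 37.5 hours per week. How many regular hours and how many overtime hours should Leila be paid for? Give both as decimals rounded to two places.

Tue: 11:29–17:50 = 6 h 21 min; less 30 min break → 5 h 51 min
Wed: 09:13–16:48 = 7 h 35 min; less 30 min break → 7 h 5 min
Thu: 10:40–19:09 = 8 h 29 min; less 30 min break → 7 h 59 min
Fri: 08:08–13:58 = 5 h 50 min; less 30 min break → 5 h 20 min
Sat: 09:06–14:50 = 5 h 44 min; less 30 min break → 5 h 14 min
Sun: 08:29–20:20 = 11 h 51 min; less 30 min break → 11 h 21 min
Total worked: 42 h 50 min = 42.83 h.
Threshold 37.5 h → overtime 5 h 20 min, regular 37 h 30 min.

Regular 37.50 hours, overtime 5.33 hours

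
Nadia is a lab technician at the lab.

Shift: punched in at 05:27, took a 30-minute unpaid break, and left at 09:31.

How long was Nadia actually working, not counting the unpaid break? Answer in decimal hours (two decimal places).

3.57 hours

Shift: 05:27–09:31 = 4 h 4 min; less 30 min break → 3 h 34 min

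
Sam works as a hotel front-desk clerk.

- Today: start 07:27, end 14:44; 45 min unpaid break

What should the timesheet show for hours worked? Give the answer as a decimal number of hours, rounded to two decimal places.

Today: 07:27–14:44 = 7 h 17 min; less 45 min break → 6 h 32 min

6.53 hours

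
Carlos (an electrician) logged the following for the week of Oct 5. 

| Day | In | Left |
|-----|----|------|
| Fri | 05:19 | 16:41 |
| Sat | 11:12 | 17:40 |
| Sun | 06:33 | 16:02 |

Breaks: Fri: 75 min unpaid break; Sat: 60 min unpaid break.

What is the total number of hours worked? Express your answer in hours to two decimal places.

Fri: 05:19–16:41 = 11 h 22 min; less 75 min break → 10 h 7 min
Sat: 11:12–17:40 = 6 h 28 min; less 60 min break → 5 h 28 min
Sun: 06:33–16:02 = 9 h 29 min
Total: 10 h 7 min + 5 h 28 min + 9 h 29 min = 25 h 4 min.

25.07 hours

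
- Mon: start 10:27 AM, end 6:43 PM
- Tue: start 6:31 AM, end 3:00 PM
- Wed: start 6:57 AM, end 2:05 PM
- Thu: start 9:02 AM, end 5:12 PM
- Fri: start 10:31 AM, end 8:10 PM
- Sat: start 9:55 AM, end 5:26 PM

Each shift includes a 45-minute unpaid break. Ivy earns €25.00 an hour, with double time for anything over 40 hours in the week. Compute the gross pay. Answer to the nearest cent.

€1235.83

Mon: 10:27 AM–6:43 PM = 8 h 16 min; less 45 min break → 7 h 31 min
Tue: 6:31 AM–3:00 PM = 8 h 29 min; less 45 min break → 7 h 44 min
Wed: 6:57 AM–2:05 PM = 7 h 8 min; less 45 min break → 6 h 23 min
Thu: 9:02 AM–5:12 PM = 8 h 10 min; less 45 min break → 7 h 25 min
Fri: 10:31 AM–8:10 PM = 9 h 39 min; less 45 min break → 8 h 54 min
Sat: 9:55 AM–5:26 PM = 7 h 31 min; less 45 min break → 6 h 46 min
Total worked: 44 h 43 min = 2683 min.
Regular 40 h 0 min = 2400 min at €25.00/h; overtime 4 h 43 min = 283 min at €50.00/h.
Pay = (2400 × €25.00 + 283 × €50.00) ÷ 60 = €1235.83.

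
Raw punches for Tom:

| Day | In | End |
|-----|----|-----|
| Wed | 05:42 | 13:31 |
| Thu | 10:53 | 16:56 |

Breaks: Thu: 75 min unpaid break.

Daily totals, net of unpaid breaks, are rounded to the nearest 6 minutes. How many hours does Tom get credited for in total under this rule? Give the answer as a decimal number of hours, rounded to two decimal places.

12.60 hours

Wed: 05:42–13:31 = 7 h 49 min → rounds to 7 h 48 min
Thu: 10:53–16:56 = 6 h 3 min − 75 min = 4 h 48 min → rounds to 4 h 48 min
Total credited: 12 h 36 min.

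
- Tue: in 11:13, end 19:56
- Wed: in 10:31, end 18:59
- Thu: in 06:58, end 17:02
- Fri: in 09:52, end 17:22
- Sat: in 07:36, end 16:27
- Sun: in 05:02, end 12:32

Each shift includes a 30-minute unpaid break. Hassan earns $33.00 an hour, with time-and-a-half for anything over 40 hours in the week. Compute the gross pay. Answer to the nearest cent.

$1720.95

Tue: 11:13–19:56 = 8 h 43 min; less 30 min break → 8 h 13 min
Wed: 10:31–18:59 = 8 h 28 min; less 30 min break → 7 h 58 min
Thu: 06:58–17:02 = 10 h 4 min; less 30 min break → 9 h 34 min
Fri: 09:52–17:22 = 7 h 30 min; less 30 min break → 7 h 0 min
Sat: 07:36–16:27 = 8 h 51 min; less 30 min break → 8 h 21 min
Sun: 05:02–12:32 = 7 h 30 min; less 30 min break → 7 h 0 min
Total worked: 48 h 6 min = 2886 min.
Regular 40 h 0 min = 2400 min at $33.00/h; overtime 8 h 6 min = 486 min at $49.50/h.
Pay = (2400 × $33.00 + 486 × $49.50) ÷ 60 = $1720.95.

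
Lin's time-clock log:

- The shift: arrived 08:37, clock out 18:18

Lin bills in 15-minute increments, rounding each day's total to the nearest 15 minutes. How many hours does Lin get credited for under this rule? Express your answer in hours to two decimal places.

The shift: 08:37–18:18 = 9 h 41 min → rounds to 9 h 45 min

9.75 hours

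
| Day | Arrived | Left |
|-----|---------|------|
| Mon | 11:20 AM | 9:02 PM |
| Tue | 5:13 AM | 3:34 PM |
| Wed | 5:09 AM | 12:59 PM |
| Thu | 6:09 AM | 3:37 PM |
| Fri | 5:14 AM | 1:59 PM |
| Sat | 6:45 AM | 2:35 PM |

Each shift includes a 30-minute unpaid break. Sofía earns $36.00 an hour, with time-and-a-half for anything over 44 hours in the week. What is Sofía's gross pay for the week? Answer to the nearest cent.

$1958.40

Mon: 11:20 AM–9:02 PM = 9 h 42 min; less 30 min break → 9 h 12 min
Tue: 5:13 AM–3:34 PM = 10 h 21 min; less 30 min break → 9 h 51 min
Wed: 5:09 AM–12:59 PM = 7 h 50 min; less 30 min break → 7 h 20 min
Thu: 6:09 AM–3:37 PM = 9 h 28 min; less 30 min break → 8 h 58 min
Fri: 5:14 AM–1:59 PM = 8 h 45 min; less 30 min break → 8 h 15 min
Sat: 6:45 AM–2:35 PM = 7 h 50 min; less 30 min break → 7 h 20 min
Total worked: 50 h 56 min = 3056 min.
Regular 44 h 0 min = 2640 min at $36.00/h; overtime 6 h 56 min = 416 min at $54.00/h.
Pay = (2640 × $36.00 + 416 × $54.00) ÷ 60 = $1958.40.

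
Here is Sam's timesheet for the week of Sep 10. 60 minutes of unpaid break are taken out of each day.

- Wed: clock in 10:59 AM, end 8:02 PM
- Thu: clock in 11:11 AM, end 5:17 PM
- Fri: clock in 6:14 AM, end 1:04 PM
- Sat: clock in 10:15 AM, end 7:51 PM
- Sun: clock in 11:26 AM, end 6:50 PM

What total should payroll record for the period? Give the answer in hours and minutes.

33 h 59 min

Wed: 10:59 AM–8:02 PM = 9 h 3 min; less 60 min break → 8 h 3 min
Thu: 11:11 AM–5:17 PM = 6 h 6 min; less 60 min break → 5 h 6 min
Fri: 6:14 AM–1:04 PM = 6 h 50 min; less 60 min break → 5 h 50 min
Sat: 10:15 AM–7:51 PM = 9 h 36 min; less 60 min break → 8 h 36 min
Sun: 11:26 AM–6:50 PM = 7 h 24 min; less 60 min break → 6 h 24 min
Total: 8 h 3 min + 5 h 6 min + 5 h 50 min + 8 h 36 min + 6 h 24 min = 33 h 59 min.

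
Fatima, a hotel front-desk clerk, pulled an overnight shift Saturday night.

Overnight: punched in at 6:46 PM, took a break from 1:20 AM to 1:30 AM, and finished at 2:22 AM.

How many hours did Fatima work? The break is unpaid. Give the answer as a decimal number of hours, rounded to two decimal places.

Overnight: 6:46 PM → midnight = 5 h 14 min; midnight → 2:22 AM = 2 h 22 min; span 7 h 36 min; less 10 min break → 7 h 26 min

7.43 hours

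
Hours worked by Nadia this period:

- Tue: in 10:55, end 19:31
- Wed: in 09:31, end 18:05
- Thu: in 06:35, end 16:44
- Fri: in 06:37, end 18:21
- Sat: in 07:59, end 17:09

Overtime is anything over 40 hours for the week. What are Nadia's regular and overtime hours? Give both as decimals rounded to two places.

Regular 40.00 hours, overtime 8.22 hours

Tue: 10:55–19:31 = 8 h 36 min
Wed: 09:31–18:05 = 8 h 34 min
Thu: 06:35–16:44 = 10 h 9 min
Fri: 06:37–18:21 = 11 h 44 min
Sat: 07:59–17:09 = 9 h 10 min
Total worked: 48 h 13 min = 48.22 h.
Threshold 40 h → overtime 8 h 13 min, regular 40 h 0 min.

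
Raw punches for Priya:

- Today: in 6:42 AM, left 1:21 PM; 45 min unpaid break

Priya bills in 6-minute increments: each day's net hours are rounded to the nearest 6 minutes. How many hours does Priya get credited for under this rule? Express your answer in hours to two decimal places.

5.90 hours

Today: 6:42 AM–1:21 PM = 6 h 39 min − 45 min = 5 h 54 min → rounds to 5 h 54 min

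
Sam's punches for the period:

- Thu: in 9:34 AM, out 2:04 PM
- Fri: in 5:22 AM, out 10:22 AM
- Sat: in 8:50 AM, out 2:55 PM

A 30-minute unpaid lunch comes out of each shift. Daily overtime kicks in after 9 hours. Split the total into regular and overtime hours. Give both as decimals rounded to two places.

Thu: 9:34 AM–2:04 PM = 4 h 30 min; less 30 min break → 4 h 0 min
Fri: 5:22 AM–10:22 AM = 5 h 0 min; less 30 min break → 4 h 30 min
Sat: 8:50 AM–2:55 PM = 6 h 5 min; less 30 min break → 5 h 35 min
Thu reg 4 h 0 min / OT 0 h 0 min; Fri reg 4 h 30 min / OT 0 h 0 min; Sat reg 5 h 35 min / OT 0 h 0 min.
Totals: regular 14 h 5 min, overtime 0 h 0 min.

Regular 14.08 hours, overtime 0.00 hours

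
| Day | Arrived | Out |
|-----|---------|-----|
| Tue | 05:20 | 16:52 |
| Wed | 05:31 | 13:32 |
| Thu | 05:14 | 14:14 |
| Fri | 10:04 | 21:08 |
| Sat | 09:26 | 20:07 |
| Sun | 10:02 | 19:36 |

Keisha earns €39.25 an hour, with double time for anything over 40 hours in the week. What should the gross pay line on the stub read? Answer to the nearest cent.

Tue: 05:20–16:52 = 11 h 32 min
Wed: 05:31–13:32 = 8 h 1 min
Thu: 05:14–14:14 = 9 h 0 min
Fri: 10:04–21:08 = 11 h 4 min
Sat: 09:26–20:07 = 10 h 41 min
Sun: 10:02–19:36 = 9 h 34 min
Total worked: 59 h 52 min = 3592 min.
Regular 40 h 0 min = 2400 min at €39.25/h; overtime 19 h 52 min = 1192 min at €78.50/h.
Pay = (2400 × €39.25 + 1192 × €78.50) ÷ 60 = €3129.53.

€3129.53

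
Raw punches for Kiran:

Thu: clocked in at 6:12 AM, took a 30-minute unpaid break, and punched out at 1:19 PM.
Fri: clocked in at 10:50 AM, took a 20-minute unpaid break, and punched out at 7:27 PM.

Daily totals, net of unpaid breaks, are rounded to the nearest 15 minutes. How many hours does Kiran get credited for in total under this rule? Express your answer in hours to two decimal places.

14.75 hours

Thu: 6:12 AM–1:19 PM = 7 h 7 min − 30 min = 6 h 37 min → rounds to 6 h 30 min
Fri: 10:50 AM–7:27 PM = 8 h 37 min − 20 min = 8 h 17 min → rounds to 8 h 15 min
Total credited: 14 h 45 min.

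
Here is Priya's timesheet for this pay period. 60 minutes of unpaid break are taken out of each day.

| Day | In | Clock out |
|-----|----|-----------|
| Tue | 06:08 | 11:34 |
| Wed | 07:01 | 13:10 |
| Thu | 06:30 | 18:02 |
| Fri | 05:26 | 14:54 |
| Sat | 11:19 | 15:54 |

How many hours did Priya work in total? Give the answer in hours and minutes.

32 h 10 min

Tue: 06:08–11:34 = 5 h 26 min; less 60 min break → 4 h 26 min
Wed: 07:01–13:10 = 6 h 9 min; less 60 min break → 5 h 9 min
Thu: 06:30–18:02 = 11 h 32 min; less 60 min break → 10 h 32 min
Fri: 05:26–14:54 = 9 h 28 min; less 60 min break → 8 h 28 min
Sat: 11:19–15:54 = 4 h 35 min; less 60 min break → 3 h 35 min
Total: 4 h 26 min + 5 h 9 min + 10 h 32 min + 8 h 28 min + 3 h 35 min = 32 h 10 min.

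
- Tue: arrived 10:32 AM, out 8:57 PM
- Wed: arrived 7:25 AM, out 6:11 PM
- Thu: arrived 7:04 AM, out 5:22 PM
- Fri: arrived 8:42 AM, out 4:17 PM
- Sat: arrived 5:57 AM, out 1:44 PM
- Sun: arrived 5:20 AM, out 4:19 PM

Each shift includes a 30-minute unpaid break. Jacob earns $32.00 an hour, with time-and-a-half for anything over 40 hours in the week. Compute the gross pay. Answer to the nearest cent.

$1992.00

Tue: 10:32 AM–8:57 PM = 10 h 25 min; less 30 min break → 9 h 55 min
Wed: 7:25 AM–6:11 PM = 10 h 46 min; less 30 min break → 10 h 16 min
Thu: 7:04 AM–5:22 PM = 10 h 18 min; less 30 min break → 9 h 48 min
Fri: 8:42 AM–4:17 PM = 7 h 35 min; less 30 min break → 7 h 5 min
Sat: 5:57 AM–1:44 PM = 7 h 47 min; less 30 min break → 7 h 17 min
Sun: 5:20 AM–4:19 PM = 10 h 59 min; less 30 min break → 10 h 29 min
Total worked: 54 h 50 min = 3290 min.
Regular 40 h 0 min = 2400 min at $32.00/h; overtime 14 h 50 min = 890 min at $48.00/h.
Pay = (2400 × $32.00 + 890 × $48.00) ÷ 60 = $1992.00.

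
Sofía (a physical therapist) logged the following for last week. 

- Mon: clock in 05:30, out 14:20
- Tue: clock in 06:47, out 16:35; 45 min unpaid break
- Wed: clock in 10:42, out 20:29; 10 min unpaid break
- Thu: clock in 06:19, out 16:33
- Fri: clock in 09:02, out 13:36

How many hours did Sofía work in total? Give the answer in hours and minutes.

Mon: 05:30–14:20 = 8 h 50 min
Tue: 06:47–16:35 = 9 h 48 min; less 45 min break → 9 h 3 min
Wed: 10:42–20:29 = 9 h 47 min; less 10 min break → 9 h 37 min
Thu: 06:19–16:33 = 10 h 14 min
Fri: 09:02–13:36 = 4 h 34 min
Total: 8 h 50 min + 9 h 3 min + 9 h 37 min + 10 h 14 min + 4 h 34 min = 42 h 18 min.

42 h 18 min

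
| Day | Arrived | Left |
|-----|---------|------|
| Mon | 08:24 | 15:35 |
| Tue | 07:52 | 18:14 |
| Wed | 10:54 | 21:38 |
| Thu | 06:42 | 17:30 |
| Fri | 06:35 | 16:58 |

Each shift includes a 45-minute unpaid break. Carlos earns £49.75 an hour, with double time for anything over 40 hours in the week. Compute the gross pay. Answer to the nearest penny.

Mon: 08:24–15:35 = 7 h 11 min; less 45 min break → 6 h 26 min
Tue: 07:52–18:14 = 10 h 22 min; less 45 min break → 9 h 37 min
Wed: 10:54–21:38 = 10 h 44 min; less 45 min break → 9 h 59 min
Thu: 06:42–17:30 = 10 h 48 min; less 45 min break → 10 h 3 min
Fri: 06:35–16:58 = 10 h 23 min; less 45 min break → 9 h 38 min
Total worked: 45 h 43 min = 2743 min.
Regular 40 h 0 min = 2400 min at £49.75/h; overtime 5 h 43 min = 343 min at £99.50/h.
Pay = (2400 × £49.75 + 343 × £99.50) ÷ 60 = £2558.81.

£2558.81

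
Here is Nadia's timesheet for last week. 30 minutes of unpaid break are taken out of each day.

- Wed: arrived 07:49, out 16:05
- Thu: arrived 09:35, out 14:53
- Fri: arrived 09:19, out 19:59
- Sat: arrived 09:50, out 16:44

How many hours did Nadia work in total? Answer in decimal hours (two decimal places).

Wed: 07:49–16:05 = 8 h 16 min; less 30 min break → 7 h 46 min
Thu: 09:35–14:53 = 5 h 18 min; less 30 min break → 4 h 48 min
Fri: 09:19–19:59 = 10 h 40 min; less 30 min break → 10 h 10 min
Sat: 09:50–16:44 = 6 h 54 min; less 30 min break → 6 h 24 min
Total: 7 h 46 min + 4 h 48 min + 10 h 10 min + 6 h 24 min = 29 h 8 min.

29.13 hours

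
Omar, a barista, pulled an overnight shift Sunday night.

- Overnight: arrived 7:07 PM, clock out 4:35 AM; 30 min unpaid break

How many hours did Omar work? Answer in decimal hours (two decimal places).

8.97 hours

Overnight: 7:07 PM → midnight = 4 h 53 min; midnight → 4:35 AM = 4 h 35 min; span 9 h 28 min; less 30 min break → 8 h 58 min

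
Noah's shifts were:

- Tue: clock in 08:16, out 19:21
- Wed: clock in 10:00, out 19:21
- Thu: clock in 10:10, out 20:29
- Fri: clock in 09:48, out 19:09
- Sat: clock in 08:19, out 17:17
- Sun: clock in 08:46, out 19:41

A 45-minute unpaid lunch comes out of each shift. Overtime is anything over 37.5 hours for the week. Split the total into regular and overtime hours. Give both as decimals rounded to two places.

Regular 37.50 hours, overtime 17.98 hours

Tue: 08:16–19:21 = 11 h 5 min; less 45 min break → 10 h 20 min
Wed: 10:00–19:21 = 9 h 21 min; less 45 min break → 8 h 36 min
Thu: 10:10–20:29 = 10 h 19 min; less 45 min break → 9 h 34 min
Fri: 09:48–19:09 = 9 h 21 min; less 45 min break → 8 h 36 min
Sat: 08:19–17:17 = 8 h 58 min; less 45 min break → 8 h 13 min
Sun: 08:46–19:41 = 10 h 55 min; less 45 min break → 10 h 10 min
Total worked: 55 h 29 min = 55.48 h.
Threshold 37.5 h → overtime 17 h 59 min, regular 37 h 30 min.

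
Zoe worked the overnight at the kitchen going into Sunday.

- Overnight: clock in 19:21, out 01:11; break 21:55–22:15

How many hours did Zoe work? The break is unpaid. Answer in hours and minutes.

Overnight: 19:21 → midnight = 4 h 39 min; midnight → 01:11 = 1 h 11 min; span 5 h 50 min; less 20 min break → 5 h 30 min

5 h 30 min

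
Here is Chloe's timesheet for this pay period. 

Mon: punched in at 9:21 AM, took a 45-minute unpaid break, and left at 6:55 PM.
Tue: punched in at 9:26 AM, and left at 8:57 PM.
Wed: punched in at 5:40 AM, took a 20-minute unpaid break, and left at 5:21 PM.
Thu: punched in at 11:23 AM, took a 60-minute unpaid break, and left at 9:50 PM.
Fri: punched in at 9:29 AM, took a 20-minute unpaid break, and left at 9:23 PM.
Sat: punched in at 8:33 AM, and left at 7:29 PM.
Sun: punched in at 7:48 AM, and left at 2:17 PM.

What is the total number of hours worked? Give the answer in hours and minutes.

Mon: 9:21 AM–6:55 PM = 9 h 34 min; less 45 min break → 8 h 49 min
Tue: 9:26 AM–8:57 PM = 11 h 31 min
Wed: 5:40 AM–5:21 PM = 11 h 41 min; less 20 min break → 11 h 21 min
Thu: 11:23 AM–9:50 PM = 10 h 27 min; less 60 min break → 9 h 27 min
Fri: 9:29 AM–9:23 PM = 11 h 54 min; less 20 min break → 11 h 34 min
Sat: 8:33 AM–7:29 PM = 10 h 56 min
Sun: 7:48 AM–2:17 PM = 6 h 29 min
Total: 8 h 49 min + 11 h 31 min + 11 h 21 min + 9 h 27 min + 11 h 34 min + 10 h 56 min + 6 h 29 min = 70 h 7 min.

70 h 7 min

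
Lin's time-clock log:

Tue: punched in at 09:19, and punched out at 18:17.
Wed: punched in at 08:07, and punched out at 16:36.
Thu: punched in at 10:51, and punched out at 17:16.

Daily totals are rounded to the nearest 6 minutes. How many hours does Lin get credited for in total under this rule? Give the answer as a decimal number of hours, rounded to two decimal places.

23.90 hours

Tue: 09:19–18:17 = 8 h 58 min → rounds to 9 h 0 min
Wed: 08:07–16:36 = 8 h 29 min → rounds to 8 h 30 min
Thu: 10:51–17:16 = 6 h 25 min → rounds to 6 h 24 min
Total credited: 23 h 54 min.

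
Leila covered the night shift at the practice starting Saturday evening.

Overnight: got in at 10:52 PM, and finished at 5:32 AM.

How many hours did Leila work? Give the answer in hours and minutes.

Overnight: 10:52 PM → midnight = 1 h 8 min; midnight → 5:32 AM = 5 h 32 min; span 6 h 40 min

6 h 40 min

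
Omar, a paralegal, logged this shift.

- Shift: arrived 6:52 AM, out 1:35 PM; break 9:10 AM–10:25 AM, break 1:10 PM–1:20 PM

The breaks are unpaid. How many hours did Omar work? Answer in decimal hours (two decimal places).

5.30 hours

Shift: 6:52 AM–1:35 PM = 6 h 43 min; less 85 min break → 5 h 18 min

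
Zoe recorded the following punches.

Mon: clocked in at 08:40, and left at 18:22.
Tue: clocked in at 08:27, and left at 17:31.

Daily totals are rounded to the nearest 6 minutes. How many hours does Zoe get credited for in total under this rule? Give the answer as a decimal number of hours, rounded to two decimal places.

18.80 hours

Mon: 08:40–18:22 = 9 h 42 min → rounds to 9 h 42 min
Tue: 08:27–17:31 = 9 h 4 min → rounds to 9 h 6 min
Total credited: 18 h 48 min.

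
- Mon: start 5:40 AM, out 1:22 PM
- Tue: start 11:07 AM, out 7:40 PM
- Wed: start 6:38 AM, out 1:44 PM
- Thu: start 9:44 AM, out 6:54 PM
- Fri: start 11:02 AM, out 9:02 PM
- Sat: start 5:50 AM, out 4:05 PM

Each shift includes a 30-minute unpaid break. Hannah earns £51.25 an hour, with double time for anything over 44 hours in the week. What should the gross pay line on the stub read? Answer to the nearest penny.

£2846.08

Mon: 5:40 AM–1:22 PM = 7 h 42 min; less 30 min break → 7 h 12 min
Tue: 11:07 AM–7:40 PM = 8 h 33 min; less 30 min break → 8 h 3 min
Wed: 6:38 AM–1:44 PM = 7 h 6 min; less 30 min break → 6 h 36 min
Thu: 9:44 AM–6:54 PM = 9 h 10 min; less 30 min break → 8 h 40 min
Fri: 11:02 AM–9:02 PM = 10 h 0 min; less 30 min break → 9 h 30 min
Sat: 5:50 AM–4:05 PM = 10 h 15 min; less 30 min break → 9 h 45 min
Total worked: 49 h 46 min = 2986 min.
Regular 44 h 0 min = 2640 min at £51.25/h; overtime 5 h 46 min = 346 min at £102.50/h.
Pay = (2640 × £51.25 + 346 × £102.50) ÷ 60 = £2846.08.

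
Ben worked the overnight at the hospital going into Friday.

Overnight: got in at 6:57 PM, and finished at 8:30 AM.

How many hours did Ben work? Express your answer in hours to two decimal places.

Overnight: 6:57 PM → midnight = 5 h 3 min; midnight → 8:30 AM = 8 h 30 min; span 13 h 33 min

13.55 hours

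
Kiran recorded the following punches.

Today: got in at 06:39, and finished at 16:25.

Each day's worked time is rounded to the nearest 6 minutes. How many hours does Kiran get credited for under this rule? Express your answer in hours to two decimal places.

Today: 06:39–16:25 = 9 h 46 min → rounds to 9 h 48 min

9.80 hours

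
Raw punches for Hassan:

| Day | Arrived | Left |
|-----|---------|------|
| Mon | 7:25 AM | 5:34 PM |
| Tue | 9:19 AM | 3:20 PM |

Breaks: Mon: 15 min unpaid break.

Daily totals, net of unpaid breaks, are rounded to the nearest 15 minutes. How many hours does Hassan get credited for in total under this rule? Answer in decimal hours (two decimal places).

16.00 hours

Mon: 7:25 AM–5:34 PM = 10 h 9 min − 15 min = 9 h 54 min → rounds to 10 h 0 min
Tue: 9:19 AM–3:20 PM = 6 h 1 min → rounds to 6 h 0 min
Total credited: 16 h 0 min.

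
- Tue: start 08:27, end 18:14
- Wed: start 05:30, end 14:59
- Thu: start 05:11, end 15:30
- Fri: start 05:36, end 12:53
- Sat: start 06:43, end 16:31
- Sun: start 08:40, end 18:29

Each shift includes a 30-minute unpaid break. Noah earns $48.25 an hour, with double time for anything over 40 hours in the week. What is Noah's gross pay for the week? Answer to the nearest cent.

$3231.14

Tue: 08:27–18:14 = 9 h 47 min; less 30 min break → 9 h 17 min
Wed: 05:30–14:59 = 9 h 29 min; less 30 min break → 8 h 59 min
Thu: 05:11–15:30 = 10 h 19 min; less 30 min break → 9 h 49 min
Fri: 05:36–12:53 = 7 h 17 min; less 30 min break → 6 h 47 min
Sat: 06:43–16:31 = 9 h 48 min; less 30 min break → 9 h 18 min
Sun: 08:40–18:29 = 9 h 49 min; less 30 min break → 9 h 19 min
Total worked: 53 h 29 min = 3209 min.
Regular 40 h 0 min = 2400 min at $48.25/h; overtime 13 h 29 min = 809 min at $96.50/h.
Pay = (2400 × $48.25 + 809 × $96.50) ÷ 60 = $3231.14.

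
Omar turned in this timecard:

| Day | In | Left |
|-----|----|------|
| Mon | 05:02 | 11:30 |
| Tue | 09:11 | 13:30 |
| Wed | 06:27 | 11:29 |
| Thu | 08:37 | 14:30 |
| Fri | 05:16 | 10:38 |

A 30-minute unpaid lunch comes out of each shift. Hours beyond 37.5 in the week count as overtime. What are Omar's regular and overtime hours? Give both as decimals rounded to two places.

Mon: 05:02–11:30 = 6 h 28 min; less 30 min break → 5 h 58 min
Tue: 09:11–13:30 = 4 h 19 min; less 30 min break → 3 h 49 min
Wed: 06:27–11:29 = 5 h 2 min; less 30 min break → 4 h 32 min
Thu: 08:37–14:30 = 5 h 53 min; less 30 min break → 5 h 23 min
Fri: 05:16–10:38 = 5 h 22 min; less 30 min break → 4 h 52 min
Total worked: 24 h 34 min = 24.57 h.
Threshold 37.5 h → overtime 0 h 0 min, regular 24 h 34 min.

Regular 24.57 hours, overtime 0.00 hours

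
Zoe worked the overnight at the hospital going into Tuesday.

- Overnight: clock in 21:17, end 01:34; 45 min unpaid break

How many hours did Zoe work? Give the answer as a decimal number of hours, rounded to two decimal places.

Overnight: 21:17 → midnight = 2 h 43 min; midnight → 01:34 = 1 h 34 min; span 4 h 17 min; less 45 min break → 3 h 32 min

3.53 hours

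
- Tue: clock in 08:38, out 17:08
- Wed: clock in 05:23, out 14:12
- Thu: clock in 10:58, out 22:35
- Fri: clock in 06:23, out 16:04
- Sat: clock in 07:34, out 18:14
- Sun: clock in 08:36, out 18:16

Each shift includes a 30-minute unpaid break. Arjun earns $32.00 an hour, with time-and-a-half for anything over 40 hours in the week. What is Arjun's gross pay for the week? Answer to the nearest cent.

Tue: 08:38–17:08 = 8 h 30 min; less 30 min break → 8 h 0 min
Wed: 05:23–14:12 = 8 h 49 min; less 30 min break → 8 h 19 min
Thu: 10:58–22:35 = 11 h 37 min; less 30 min break → 11 h 7 min
Fri: 06:23–16:04 = 9 h 41 min; less 30 min break → 9 h 11 min
Sat: 07:34–18:14 = 10 h 40 min; less 30 min break → 10 h 10 min
Sun: 08:36–18:16 = 9 h 40 min; less 30 min break → 9 h 10 min
Total worked: 55 h 57 min = 3357 min.
Regular 40 h 0 min = 2400 min at $32.00/h; overtime 15 h 57 min = 957 min at $48.00/h.
Pay = (2400 × $32.00 + 957 × $48.00) ÷ 60 = $2045.60.

$2045.60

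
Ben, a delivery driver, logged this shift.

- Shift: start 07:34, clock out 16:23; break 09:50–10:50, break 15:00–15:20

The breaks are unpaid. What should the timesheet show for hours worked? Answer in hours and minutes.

Shift: 07:34–16:23 = 8 h 49 min; less 80 min break → 7 h 29 min

7 h 29 min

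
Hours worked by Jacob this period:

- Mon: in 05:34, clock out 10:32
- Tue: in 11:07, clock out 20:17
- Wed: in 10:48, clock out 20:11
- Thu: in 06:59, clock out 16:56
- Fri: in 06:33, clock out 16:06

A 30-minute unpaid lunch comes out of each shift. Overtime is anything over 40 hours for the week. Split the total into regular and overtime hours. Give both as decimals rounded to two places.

Regular 40.00 hours, overtime 0.52 hours

Mon: 05:34–10:32 = 4 h 58 min; less 30 min break → 4 h 28 min
Tue: 11:07–20:17 = 9 h 10 min; less 30 min break → 8 h 40 min
Wed: 10:48–20:11 = 9 h 23 min; less 30 min break → 8 h 53 min
Thu: 06:59–16:56 = 9 h 57 min; less 30 min break → 9 h 27 min
Fri: 06:33–16:06 = 9 h 33 min; less 30 min break → 9 h 3 min
Total worked: 40 h 31 min = 40.52 h.
Threshold 40 h → overtime 0 h 31 min, regular 40 h 0 min.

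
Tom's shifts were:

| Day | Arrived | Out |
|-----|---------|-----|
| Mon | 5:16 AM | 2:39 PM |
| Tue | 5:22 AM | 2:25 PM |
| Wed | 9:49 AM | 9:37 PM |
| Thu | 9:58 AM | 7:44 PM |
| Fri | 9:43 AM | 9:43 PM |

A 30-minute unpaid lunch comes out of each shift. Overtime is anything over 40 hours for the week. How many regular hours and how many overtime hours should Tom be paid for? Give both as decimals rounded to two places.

Mon: 5:16 AM–2:39 PM = 9 h 23 min; less 30 min break → 8 h 53 min
Tue: 5:22 AM–2:25 PM = 9 h 3 min; less 30 min break → 8 h 33 min
Wed: 9:49 AM–9:37 PM = 11 h 48 min; less 30 min break → 11 h 18 min
Thu: 9:58 AM–7:44 PM = 9 h 46 min; less 30 min break → 9 h 16 min
Fri: 9:43 AM–9:43 PM = 12 h 0 min; less 30 min break → 11 h 30 min
Total worked: 49 h 30 min = 49.50 h.
Threshold 40 h → overtime 9 h 30 min, regular 40 h 0 min.

Regular 40.00 hours, overtime 9.50 hours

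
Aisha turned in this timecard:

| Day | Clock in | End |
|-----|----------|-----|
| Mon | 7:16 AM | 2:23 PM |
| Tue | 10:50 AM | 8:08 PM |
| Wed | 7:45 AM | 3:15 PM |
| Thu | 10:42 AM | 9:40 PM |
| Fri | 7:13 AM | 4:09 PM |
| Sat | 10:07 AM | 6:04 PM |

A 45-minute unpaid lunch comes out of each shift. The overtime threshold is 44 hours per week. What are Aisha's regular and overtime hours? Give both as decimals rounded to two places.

Regular 44.00 hours, overtime 3.27 hours

Mon: 7:16 AM–2:23 PM = 7 h 7 min; less 45 min break → 6 h 22 min
Tue: 10:50 AM–8:08 PM = 9 h 18 min; less 45 min break → 8 h 33 min
Wed: 7:45 AM–3:15 PM = 7 h 30 min; less 45 min break → 6 h 45 min
Thu: 10:42 AM–9:40 PM = 10 h 58 min; less 45 min break → 10 h 13 min
Fri: 7:13 AM–4:09 PM = 8 h 56 min; less 45 min break → 8 h 11 min
Sat: 10:07 AM–6:04 PM = 7 h 57 min; less 45 min break → 7 h 12 min
Total worked: 47 h 16 min = 47.27 h.
Threshold 44 h → overtime 3 h 16 min, regular 44 h 0 min.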